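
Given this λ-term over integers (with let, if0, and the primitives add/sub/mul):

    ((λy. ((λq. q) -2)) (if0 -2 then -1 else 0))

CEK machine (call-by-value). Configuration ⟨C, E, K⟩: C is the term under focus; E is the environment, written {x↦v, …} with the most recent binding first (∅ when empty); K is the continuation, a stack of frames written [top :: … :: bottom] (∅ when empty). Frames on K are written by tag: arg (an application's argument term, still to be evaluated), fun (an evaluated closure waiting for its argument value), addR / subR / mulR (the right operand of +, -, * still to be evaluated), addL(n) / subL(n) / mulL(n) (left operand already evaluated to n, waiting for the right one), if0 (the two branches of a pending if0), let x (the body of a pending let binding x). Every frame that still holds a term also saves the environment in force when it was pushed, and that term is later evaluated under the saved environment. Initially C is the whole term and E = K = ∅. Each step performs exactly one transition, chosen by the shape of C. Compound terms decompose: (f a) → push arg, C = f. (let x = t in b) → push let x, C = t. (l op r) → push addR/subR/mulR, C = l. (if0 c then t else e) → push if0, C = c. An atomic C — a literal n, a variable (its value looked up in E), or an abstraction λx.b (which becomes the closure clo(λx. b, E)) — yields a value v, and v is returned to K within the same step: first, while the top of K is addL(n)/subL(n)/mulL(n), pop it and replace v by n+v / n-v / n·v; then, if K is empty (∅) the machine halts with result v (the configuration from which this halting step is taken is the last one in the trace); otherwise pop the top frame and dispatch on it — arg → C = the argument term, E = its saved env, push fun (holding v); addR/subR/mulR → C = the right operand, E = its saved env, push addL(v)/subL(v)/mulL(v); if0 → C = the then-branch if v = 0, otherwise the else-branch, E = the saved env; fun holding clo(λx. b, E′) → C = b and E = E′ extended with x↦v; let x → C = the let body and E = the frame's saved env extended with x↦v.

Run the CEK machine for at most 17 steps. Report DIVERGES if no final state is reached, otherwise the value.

[0] ⟨C=((λy. ((λq. q) -2)) (if0 -2 then -1 else 0)); E=∅; K=∅⟩
[1] ⟨C=(λy. ((λq. q) -2)); E=∅; K=[arg]⟩
[2] ⟨C=(if0 -2 then -1 else 0); E=∅; K=[fun]⟩
[3] ⟨C=-2; E=∅; K=[if0 :: fun]⟩
[4] ⟨C=0; E=∅; K=[fun]⟩
[5] ⟨C=((λq. q) -2); E={y↦0}; K=∅⟩
[6] ⟨C=(λq. q); E={y↦0}; K=[arg]⟩
[7] ⟨C=-2; E={y↦0}; K=[fun]⟩
[8] ⟨C=q; E={q↦-2, y↦0}; K=∅⟩
→ final value -2

Answer: -2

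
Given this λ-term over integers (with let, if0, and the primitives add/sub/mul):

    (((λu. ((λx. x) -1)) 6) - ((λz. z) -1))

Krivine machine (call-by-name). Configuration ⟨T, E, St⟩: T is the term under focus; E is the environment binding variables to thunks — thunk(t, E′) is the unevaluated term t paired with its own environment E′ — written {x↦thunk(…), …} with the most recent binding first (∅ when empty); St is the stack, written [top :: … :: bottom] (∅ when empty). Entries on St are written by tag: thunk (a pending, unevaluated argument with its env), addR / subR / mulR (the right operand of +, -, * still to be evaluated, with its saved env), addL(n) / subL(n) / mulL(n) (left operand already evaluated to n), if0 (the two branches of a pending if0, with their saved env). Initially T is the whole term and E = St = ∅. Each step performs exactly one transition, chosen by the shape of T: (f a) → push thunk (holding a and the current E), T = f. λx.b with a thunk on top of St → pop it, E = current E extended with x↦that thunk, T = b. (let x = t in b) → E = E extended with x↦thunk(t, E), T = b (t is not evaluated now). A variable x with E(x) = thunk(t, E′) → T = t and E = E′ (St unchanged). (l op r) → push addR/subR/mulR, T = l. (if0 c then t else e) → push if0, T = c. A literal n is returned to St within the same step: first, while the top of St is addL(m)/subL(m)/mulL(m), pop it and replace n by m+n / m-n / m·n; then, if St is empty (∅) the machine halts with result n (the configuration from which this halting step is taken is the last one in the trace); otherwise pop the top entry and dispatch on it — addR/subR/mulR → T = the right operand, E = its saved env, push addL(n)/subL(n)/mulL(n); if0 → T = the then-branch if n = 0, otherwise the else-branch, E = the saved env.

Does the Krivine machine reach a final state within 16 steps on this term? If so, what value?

Answer: 0

Machine steps:
0. ⟨T=(((λu. ((λx. x) -1)) 6) - ((λz. z) -1)); E=∅; St=∅⟩
1. ⟨T=((λu. ((λx. x) -1)) 6); E=∅; St=[subR]⟩
2. ⟨T=(λu. ((λx. x) -1)); E=∅; St=[thunk :: subR]⟩
3. ⟨T=((λx. x) -1); E={u↦thunk(6, ∅)}; St=[subR]⟩
4. ⟨T=(λx. x); E={u↦thunk(6, ∅)}; St=[thunk :: subR]⟩
5. ⟨T=x; E={x↦thunk(-1, {u↦thunk(6, ∅)}), u↦thunk(6, ∅)}; St=[subR]⟩
6. ⟨T=-1; E={u↦thunk(6, ∅)}; St=[subR]⟩
7. ⟨T=((λz. z) -1); E=∅; St=[subL(-1)]⟩
8. ⟨T=(λz. z); E=∅; St=[thunk :: subL(-1)]⟩
9. ⟨T=z; E={z↦thunk(-1, ∅)}; St=[subL(-1)]⟩
10. ⟨T=-1; E=∅; St=[subL(-1)]⟩
→ final value 0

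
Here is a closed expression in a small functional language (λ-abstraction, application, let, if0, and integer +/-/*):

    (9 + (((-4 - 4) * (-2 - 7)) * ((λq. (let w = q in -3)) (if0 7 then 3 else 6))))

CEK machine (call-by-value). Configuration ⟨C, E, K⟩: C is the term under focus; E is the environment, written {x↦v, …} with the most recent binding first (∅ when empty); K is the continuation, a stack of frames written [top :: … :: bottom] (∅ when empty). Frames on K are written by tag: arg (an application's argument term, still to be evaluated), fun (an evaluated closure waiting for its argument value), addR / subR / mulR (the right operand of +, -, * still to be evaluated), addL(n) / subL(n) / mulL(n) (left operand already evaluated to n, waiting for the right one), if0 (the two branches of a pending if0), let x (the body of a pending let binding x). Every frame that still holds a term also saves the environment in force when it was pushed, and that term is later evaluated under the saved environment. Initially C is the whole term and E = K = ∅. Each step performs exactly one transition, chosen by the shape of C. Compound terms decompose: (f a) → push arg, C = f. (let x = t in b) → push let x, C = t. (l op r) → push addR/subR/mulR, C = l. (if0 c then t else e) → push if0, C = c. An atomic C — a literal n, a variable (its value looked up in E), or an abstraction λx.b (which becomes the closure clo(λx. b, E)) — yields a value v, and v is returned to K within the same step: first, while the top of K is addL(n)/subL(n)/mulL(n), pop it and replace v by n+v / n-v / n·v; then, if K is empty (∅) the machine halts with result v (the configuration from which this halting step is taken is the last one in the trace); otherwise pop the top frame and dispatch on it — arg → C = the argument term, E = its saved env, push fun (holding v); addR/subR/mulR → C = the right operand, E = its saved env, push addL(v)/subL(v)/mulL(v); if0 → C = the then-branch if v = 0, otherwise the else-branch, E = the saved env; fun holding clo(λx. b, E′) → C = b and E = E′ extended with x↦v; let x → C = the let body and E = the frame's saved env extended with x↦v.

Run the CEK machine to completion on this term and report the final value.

Answer: -207

Machine steps:
0. <C=(9 + (((-4 - 4) * (-2 - 7)) * ((λq. (let w = q in -3)) (if0 7 then 3 else 6)))), E=∅, K=∅>
1. <C=9, E=∅, K=[addR]>
2. <C=(((-4 - 4) * (-2 - 7)) * ((λq. (let w = q in -3)) (if0 7 then 3 else 6))), E=∅, K=[addL(9)]>
3. <C=((-4 - 4) * (-2 - 7)), E=∅, K=[mulR :: addL(9)]>
4. <C=(-4 - 4), E=∅, K=[mulR :: mulR :: addL(9)]>
5. <C=-4, E=∅, K=[subR :: mulR :: mulR :: addL(9)]>
6. <C=4, E=∅, K=[subL(-4) :: mulR :: mulR :: addL(9)]>
7. <C=(-2 - 7), E=∅, K=[mulL(-8) :: mulR :: addL(9)]>
8. <C=-2, E=∅, K=[subR :: mulL(-8) :: mulR :: addL(9)]>
9. <C=7, E=∅, K=[subL(-2) :: mulL(-8) :: mulR :: addL(9)]>
10. <C=((λq. (let w = q in -3)) (if0 7 then 3 else 6)), E=∅, K=[mulL(72) :: addL(9)]>
11. <C=(λq. (let w = q in -3)), E=∅, K=[arg :: mulL(72) :: addL(9)]>
12. <C=(if0 7 then 3 else 6), E=∅, K=[fun :: mulL(72) :: addL(9)]>
13. <C=7, E=∅, K=[if0 :: fun :: mulL(72) :: addL(9)]>
14. <C=6, E=∅, K=[fun :: mulL(72) :: addL(9)]>
15. <C=(let w = q in -3), E={q↦6}, K=[mulL(72) :: addL(9)]>
16. <C=q, E={q↦6}, K=[let w :: mulL(72) :: addL(9)]>
17. <C=-3, E={w↦6, q↦6}, K=[mulL(72) :: addL(9)]>
→ final value -207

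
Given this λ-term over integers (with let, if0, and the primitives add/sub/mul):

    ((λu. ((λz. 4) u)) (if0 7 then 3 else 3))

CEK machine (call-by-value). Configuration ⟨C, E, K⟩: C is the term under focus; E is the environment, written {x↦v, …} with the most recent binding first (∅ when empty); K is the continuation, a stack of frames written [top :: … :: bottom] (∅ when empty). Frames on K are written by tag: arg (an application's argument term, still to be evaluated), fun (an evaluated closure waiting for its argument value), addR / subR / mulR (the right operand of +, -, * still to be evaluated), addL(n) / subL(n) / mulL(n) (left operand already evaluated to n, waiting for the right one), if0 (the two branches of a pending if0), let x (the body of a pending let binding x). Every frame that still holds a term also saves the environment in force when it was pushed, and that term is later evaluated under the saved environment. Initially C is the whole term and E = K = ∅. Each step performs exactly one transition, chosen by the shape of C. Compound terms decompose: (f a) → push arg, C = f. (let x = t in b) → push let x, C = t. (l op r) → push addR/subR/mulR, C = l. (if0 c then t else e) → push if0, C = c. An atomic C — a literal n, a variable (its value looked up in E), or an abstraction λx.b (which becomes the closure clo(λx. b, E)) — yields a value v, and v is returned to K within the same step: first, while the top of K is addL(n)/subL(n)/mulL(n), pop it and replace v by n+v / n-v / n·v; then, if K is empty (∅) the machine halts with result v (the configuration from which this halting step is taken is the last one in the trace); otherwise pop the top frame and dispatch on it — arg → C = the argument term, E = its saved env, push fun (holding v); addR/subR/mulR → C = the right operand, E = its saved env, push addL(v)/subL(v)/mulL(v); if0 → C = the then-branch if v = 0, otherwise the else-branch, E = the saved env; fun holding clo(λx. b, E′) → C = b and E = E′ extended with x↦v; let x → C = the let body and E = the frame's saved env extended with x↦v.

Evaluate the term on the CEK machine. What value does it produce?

Answer: 4

Machine steps:
step 0: [C=((λu. ((λz. 4) u)) (if0 7 then 3 else 3)) | E=∅ | K=∅]
step 1: [C=(λu. ((λz. 4) u)) | E=∅ | K=[arg]]
step 2: [C=(if0 7 then 3 else 3) | E=∅ | K=[fun]]
step 3: [C=7 | E=∅ | K=[if0 :: fun]]
step 4: [C=3 | E=∅ | K=[fun]]
step 5: [C=((λz. 4) u) | E={u↦3} | K=∅]
step 6: [C=(λz. 4) | E={u↦3} | K=[arg]]
step 7: [C=u | E={u↦3} | K=[fun]]
step 8: [C=4 | E={z↦3, u↦3} | K=∅]
→ final value 4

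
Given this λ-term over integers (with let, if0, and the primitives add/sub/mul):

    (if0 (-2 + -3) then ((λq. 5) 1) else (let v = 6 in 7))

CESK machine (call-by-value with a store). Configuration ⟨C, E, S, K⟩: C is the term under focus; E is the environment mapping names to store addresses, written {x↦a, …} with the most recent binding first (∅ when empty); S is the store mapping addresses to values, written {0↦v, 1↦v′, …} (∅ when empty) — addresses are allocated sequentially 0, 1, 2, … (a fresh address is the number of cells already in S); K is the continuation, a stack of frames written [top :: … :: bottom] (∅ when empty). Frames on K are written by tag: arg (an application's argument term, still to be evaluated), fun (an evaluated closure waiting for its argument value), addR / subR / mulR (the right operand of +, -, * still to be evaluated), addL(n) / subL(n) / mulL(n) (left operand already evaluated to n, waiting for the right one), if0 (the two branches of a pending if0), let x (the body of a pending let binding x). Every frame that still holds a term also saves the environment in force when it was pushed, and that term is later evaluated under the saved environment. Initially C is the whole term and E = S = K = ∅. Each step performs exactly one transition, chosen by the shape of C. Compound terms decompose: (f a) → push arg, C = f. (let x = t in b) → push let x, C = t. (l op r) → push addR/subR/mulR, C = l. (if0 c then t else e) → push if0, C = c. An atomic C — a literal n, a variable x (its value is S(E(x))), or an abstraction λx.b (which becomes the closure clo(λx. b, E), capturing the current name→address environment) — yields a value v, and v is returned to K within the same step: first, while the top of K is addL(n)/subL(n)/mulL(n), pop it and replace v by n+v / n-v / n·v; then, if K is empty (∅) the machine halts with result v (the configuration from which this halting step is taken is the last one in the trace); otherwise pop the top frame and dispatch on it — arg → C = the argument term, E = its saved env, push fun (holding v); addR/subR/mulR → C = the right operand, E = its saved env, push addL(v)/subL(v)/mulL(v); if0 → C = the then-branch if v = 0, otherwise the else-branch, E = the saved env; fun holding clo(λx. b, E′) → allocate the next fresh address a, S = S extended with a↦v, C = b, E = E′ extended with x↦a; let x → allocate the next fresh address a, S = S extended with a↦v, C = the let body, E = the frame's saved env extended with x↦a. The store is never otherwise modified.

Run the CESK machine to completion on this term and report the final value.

Answer: 7

Derivation:
step 0: [C=(if0 (-2 + -3) then ((λq. 5) 1) else (let v = 6 in 7)) | E=∅ | S=∅ | K=∅]
step 1: [C=(-2 + -3) | E=∅ | S=∅ | K=[if0]]
step 2: [C=-2 | E=∅ | S=∅ | K=[addR :: if0]]
step 3: [C=-3 | E=∅ | S=∅ | K=[addL(-2) :: if0]]
step 4: [C=(let v = 6 in 7) | E=∅ | S=∅ | K=∅]
step 5: [C=6 | E=∅ | S=∅ | K=[let v]]
step 6: [C=7 | E={v↦0} | S={0↦6} | K=∅]
→ final value 7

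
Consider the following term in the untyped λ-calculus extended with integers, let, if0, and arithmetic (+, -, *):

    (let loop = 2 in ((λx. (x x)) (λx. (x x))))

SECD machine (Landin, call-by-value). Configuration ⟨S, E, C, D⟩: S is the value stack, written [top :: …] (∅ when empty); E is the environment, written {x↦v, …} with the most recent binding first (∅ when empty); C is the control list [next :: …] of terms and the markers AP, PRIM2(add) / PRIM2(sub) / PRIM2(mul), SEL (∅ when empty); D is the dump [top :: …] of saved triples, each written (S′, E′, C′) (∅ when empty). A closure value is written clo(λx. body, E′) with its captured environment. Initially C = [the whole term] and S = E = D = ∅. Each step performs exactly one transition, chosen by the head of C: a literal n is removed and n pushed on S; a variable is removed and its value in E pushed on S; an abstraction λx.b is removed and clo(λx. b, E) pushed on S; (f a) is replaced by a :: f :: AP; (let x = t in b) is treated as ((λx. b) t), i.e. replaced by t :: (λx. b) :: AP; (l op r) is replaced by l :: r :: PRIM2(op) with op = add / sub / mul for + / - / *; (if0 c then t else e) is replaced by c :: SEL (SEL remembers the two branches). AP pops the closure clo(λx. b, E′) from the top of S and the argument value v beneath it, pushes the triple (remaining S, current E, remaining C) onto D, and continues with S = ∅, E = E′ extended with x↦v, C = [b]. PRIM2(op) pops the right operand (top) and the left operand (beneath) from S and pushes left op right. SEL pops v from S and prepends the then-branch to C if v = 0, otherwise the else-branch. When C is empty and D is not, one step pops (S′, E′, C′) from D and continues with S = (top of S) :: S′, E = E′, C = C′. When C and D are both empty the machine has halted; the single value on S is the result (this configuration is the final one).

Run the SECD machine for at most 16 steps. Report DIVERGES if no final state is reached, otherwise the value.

[0] ⟨S=∅; E=∅; C=[(let loop = 2 in ((λx. (x x)) (λx. (x x))))]; D=∅⟩
[1] ⟨S=∅; E=∅; C=[2 :: (λloop. ((λx. (x x)) (λx. (x x)))) :: AP]; D=∅⟩
[2] ⟨S=[2]; E=∅; C=[(λloop. ((λx. (x x)) (λx. (x x)))) :: AP]; D=∅⟩
[3] ⟨S=[clo(λloop. ((λx. (x x)) (λx. (x x))), ∅) :: 2]; E=∅; C=[AP]; D=∅⟩
[4] ⟨S=∅; E={loop↦2}; C=[((λx. (x x)) (λx. (x x)))]; D=[(∅, ∅, ∅)]⟩
[5] ⟨S=∅; E={loop↦2}; C=[(λx. (x x)) :: (λx. (x x)) :: AP]; D=[(∅, ∅, ∅)]⟩
[6] ⟨S=[clo(λx. (x x), {loop↦2})]; E={loop↦2}; C=[(λx. (x x)) :: AP]; D=[(∅, ∅, ∅)]⟩
[7] ⟨S=[clo(λx. (x x), {loop↦2}) :: clo(λx. (x x), {loop↦2})]; E={loop↦2}; C=[AP]; D=[(∅, ∅, ∅)]⟩
[8] ⟨S=∅; E={x↦clo(λx. (x x), {loop↦2}), loop↦2}; C=[(x x)]; D=[(∅, {loop↦2}, ∅) :: (∅, ∅, ∅)]⟩
[9] ⟨S=∅; E={x↦clo(λx. (x x), {loop↦2}), loop↦2}; C=[x :: x :: AP]; D=[(∅, {loop↦2}, ∅) :: (∅, ∅, ∅)]⟩
[10] ⟨S=[clo(λx. (x x), {loop↦2})]; E={x↦clo(λx. (x x), {loop↦2}), loop↦2}; C=[x :: AP]; D=[(∅, {loop↦2}, ∅) :: (∅, ∅, ∅)]⟩
[11] ⟨S=[clo(λx. (x x), {loop↦2}) :: clo(λx. (x x), {loop↦2})]; E={x↦clo(λx. (x x), {loop↦2}), loop↦2}; C=[AP]; D=[(∅, {loop↦2}, ∅) :: (∅, ∅, ∅)]⟩
[12] ⟨S=∅; E={x↦clo(λx. (x x), {loop↦2}), loop↦2}; C=[(x x)]; D=[(∅, {x↦clo(λx. (x x), {loop↦2}), loop↦2}, ∅) :: (∅, {loop↦2}, ∅) :: (∅, ∅, ∅)]⟩
[13] ⟨S=∅; E={x↦clo(λx. (x x), {loop↦2}), loop↦2}; C=[x :: x :: AP]; D=[(∅, {x↦clo(λx. (x x), {loop↦2}), loop↦2}, ∅) :: (∅, {loop↦2}, ∅) :: (∅, ∅, ∅)]⟩
[14] ⟨S=[clo(λx. (x x), {loop↦2})]; E={x↦clo(λx. (x x), {loop↦2}), loop↦2}; C=[x :: AP]; D=[(∅, {x↦clo(λx. (x x), {loop↦2}), loop↦2}, ∅) :: (∅, {loop↦2}, ∅) :: (∅, ∅, ∅)]⟩
[15] ⟨S=[clo(λx. (x x), {loop↦2}) :: clo(λx. (x x), {loop↦2})]; E={x↦clo(λx. (x x), {loop↦2}), loop↦2}; C=[AP]; D=[(∅, {x↦clo(λx. (x x), {loop↦2}), loop↦2}, ∅) :: (∅, {loop↦2}, ∅) :: (∅, ∅, ∅)]⟩
[16] ⟨S=∅; E={x↦clo(λx. (x x), {loop↦2}), loop↦2}; C=[(x x)]; D=[(∅, {x↦clo(λx. (x x), {loop↦2}), loop↦2}, ∅) :: (∅, {x↦clo(λx. (x x), {loop↦2}), loop↦2}, ∅) :: (∅, {loop↦2}, ∅) :: (∅, ∅, ∅)]⟩
→ 16 transitions taken and the configuration is still not final: no result within 16 steps

Answer: DIVERGES (no final state within 16 steps)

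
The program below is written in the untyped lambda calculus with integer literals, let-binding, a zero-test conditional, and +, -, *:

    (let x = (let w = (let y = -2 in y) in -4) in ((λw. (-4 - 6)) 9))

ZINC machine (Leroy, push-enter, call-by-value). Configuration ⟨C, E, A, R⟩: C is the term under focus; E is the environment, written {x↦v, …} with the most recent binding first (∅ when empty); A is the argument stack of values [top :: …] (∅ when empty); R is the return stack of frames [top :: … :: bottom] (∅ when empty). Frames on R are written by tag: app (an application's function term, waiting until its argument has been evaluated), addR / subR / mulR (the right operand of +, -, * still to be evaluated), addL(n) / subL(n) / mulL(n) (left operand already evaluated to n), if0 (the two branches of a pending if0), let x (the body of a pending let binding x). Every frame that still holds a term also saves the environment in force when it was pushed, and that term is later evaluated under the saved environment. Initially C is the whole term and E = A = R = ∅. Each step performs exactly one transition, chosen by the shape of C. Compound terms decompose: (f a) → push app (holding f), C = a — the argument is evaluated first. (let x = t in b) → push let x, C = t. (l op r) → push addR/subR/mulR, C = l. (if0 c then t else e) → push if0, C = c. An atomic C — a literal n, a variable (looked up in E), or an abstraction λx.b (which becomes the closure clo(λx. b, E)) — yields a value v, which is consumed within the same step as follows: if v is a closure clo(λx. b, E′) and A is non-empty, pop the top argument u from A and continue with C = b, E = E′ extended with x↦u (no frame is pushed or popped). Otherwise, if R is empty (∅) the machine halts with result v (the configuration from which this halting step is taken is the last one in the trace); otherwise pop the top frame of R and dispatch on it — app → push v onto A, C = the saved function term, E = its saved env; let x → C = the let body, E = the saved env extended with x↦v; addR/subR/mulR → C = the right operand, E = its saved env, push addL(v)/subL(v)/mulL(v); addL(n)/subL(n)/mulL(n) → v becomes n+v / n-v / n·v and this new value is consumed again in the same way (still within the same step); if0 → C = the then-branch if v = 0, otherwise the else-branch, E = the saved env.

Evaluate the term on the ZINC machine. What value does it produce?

step 0: ⟨C=(let x = (let w = (let y = -2 in y) in -4) in ((λw. (-4 - 6)) 9)); E=∅; A=∅; R=∅⟩
step 1: ⟨C=(let w = (let y = -2 in y) in -4); E=∅; A=∅; R=[let x]⟩
step 2: ⟨C=(let y = -2 in y); E=∅; A=∅; R=[let w :: let x]⟩
step 3: ⟨C=-2; E=∅; A=∅; R=[let y :: let w :: let x]⟩
step 4: ⟨C=y; E={y↦-2}; A=∅; R=[let w :: let x]⟩
step 5: ⟨C=-4; E={w↦-2}; A=∅; R=[let x]⟩
step 6: ⟨C=((λw. (-4 - 6)) 9); E={x↦-4}; A=∅; R=∅⟩
step 7: ⟨C=9; E={x↦-4}; A=∅; R=[app]⟩
step 8: ⟨C=(λw. (-4 - 6)); E={x↦-4}; A=[9]; R=∅⟩
step 9: ⟨C=(-4 - 6); E={w↦9, x↦-4}; A=∅; R=∅⟩
step 10: ⟨C=-4; E={w↦9, x↦-4}; A=∅; R=[subR]⟩
step 11: ⟨C=6; E={w↦9, x↦-4}; A=∅; R=[subL(-4)]⟩
→ final value -10

Answer: -10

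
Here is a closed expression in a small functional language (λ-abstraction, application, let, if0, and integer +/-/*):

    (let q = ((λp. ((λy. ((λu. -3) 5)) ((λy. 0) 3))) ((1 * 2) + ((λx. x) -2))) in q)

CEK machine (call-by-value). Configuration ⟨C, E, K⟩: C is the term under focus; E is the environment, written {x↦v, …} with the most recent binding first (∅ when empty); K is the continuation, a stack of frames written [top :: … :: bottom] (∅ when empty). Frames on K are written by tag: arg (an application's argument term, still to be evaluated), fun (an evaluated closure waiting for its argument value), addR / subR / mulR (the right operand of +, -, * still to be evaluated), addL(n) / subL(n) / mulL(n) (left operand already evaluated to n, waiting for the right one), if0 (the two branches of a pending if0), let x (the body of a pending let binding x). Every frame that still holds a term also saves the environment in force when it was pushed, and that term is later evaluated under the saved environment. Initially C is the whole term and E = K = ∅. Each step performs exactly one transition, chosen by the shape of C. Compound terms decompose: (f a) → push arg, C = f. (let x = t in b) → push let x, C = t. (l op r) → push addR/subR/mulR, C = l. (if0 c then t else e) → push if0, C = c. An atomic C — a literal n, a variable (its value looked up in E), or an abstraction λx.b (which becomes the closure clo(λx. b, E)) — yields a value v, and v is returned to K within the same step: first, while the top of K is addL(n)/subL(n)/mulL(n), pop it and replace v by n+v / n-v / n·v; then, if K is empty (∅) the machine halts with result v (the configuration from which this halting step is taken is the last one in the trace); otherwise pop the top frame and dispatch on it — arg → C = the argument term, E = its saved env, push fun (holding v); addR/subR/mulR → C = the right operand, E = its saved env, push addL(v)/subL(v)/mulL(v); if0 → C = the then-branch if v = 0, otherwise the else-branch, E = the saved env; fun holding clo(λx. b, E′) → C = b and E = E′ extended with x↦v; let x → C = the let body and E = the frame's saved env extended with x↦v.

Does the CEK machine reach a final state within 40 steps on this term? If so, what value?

step 0: [C=(let q = ((λp. ((λy. ((λu. -3) 5)) ((λy. 0) 3))) ((1 * 2) + ((λx. x) -2))) in q) | E=∅ | K=∅]
step 1: [C=((λp. ((λy. ((λu. -3) 5)) ((λy. 0) 3))) ((1 * 2) + ((λx. x) -2))) | E=∅ | K=[let q]]
step 2: [C=(λp. ((λy. ((λu. -3) 5)) ((λy. 0) 3))) | E=∅ | K=[arg :: let q]]
step 3: [C=((1 * 2) + ((λx. x) -2)) | E=∅ | K=[fun :: let q]]
step 4: [C=(1 * 2) | E=∅ | K=[addR :: fun :: let q]]
step 5: [C=1 | E=∅ | K=[mulR :: addR :: fun :: let q]]
step 6: [C=2 | E=∅ | K=[mulL(1) :: addR :: fun :: let q]]
step 7: [C=((λx. x) -2) | E=∅ | K=[addL(2) :: fun :: let q]]
step 8: [C=(λx. x) | E=∅ | K=[arg :: addL(2) :: fun :: let q]]
step 9: [C=-2 | E=∅ | K=[fun :: addL(2) :: fun :: let q]]
step 10: [C=x | E={x↦-2} | K=[addL(2) :: fun :: let q]]
step 11: [C=((λy. ((λu. -3) 5)) ((λy. 0) 3)) | E={p↦0} | K=[let q]]
step 12: [C=(λy. ((λu. -3) 5)) | E={p↦0} | K=[arg :: let q]]
step 13: [C=((λy. 0) 3) | E={p↦0} | K=[fun :: let q]]
step 14: [C=(λy. 0) | E={p↦0} | K=[arg :: fun :: let q]]
step 15: [C=3 | E={p↦0} | K=[fun :: fun :: let q]]
step 16: [C=0 | E={y↦3, p↦0} | K=[fun :: let q]]
step 17: [C=((λu. -3) 5) | E={y↦0, p↦0} | K=[let q]]
step 18: [C=(λu. -3) | E={y↦0, p↦0} | K=[arg :: let q]]
step 19: [C=5 | E={y↦0, p↦0} | K=[fun :: let q]]
step 20: [C=-3 | E={u↦5, y↦0, p↦0} | K=[let q]]
step 21: [C=q | E={q↦-3} | K=∅]
→ final value -3

Answer: -3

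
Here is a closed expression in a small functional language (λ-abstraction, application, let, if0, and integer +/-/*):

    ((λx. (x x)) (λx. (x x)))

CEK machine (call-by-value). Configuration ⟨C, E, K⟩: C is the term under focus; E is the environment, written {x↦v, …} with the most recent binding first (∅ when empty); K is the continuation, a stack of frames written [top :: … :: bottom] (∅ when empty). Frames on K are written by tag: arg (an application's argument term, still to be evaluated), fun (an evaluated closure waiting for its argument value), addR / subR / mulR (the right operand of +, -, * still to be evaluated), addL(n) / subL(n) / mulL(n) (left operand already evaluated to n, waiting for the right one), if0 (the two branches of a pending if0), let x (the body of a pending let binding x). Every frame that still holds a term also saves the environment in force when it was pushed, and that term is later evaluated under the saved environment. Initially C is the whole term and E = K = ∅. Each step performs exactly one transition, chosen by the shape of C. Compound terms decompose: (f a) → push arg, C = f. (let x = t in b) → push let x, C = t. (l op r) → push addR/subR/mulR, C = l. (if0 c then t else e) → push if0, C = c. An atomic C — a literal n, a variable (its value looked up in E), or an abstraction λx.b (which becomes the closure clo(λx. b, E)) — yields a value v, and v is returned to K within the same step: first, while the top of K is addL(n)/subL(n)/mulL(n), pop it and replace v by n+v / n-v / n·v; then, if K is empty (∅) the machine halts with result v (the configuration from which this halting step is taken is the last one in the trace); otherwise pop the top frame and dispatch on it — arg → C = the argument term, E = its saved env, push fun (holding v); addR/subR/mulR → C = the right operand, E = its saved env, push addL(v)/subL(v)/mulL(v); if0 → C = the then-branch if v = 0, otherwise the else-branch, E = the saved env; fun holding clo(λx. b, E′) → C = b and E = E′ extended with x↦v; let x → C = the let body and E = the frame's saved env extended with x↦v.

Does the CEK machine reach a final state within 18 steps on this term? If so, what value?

step 0: [C=((λx. (x x)) (λx. (x x))) | E=∅ | K=∅]
step 1: [C=(λx. (x x)) | E=∅ | K=[arg]]
step 2: [C=(λx. (x x)) | E=∅ | K=[fun]]
step 3: [C=(x x) | E={x↦clo(λx. (x x), ∅)} | K=∅]
step 4: [C=x | E={x↦clo(λx. (x x), ∅)} | K=[arg]]
step 5: [C=x | E={x↦clo(λx. (x x), ∅)} | K=[fun]]
… configuration repeats with period 3 (steps 3–5 recur indefinitely) …

Answer: DIVERGES (no final state within 18 steps)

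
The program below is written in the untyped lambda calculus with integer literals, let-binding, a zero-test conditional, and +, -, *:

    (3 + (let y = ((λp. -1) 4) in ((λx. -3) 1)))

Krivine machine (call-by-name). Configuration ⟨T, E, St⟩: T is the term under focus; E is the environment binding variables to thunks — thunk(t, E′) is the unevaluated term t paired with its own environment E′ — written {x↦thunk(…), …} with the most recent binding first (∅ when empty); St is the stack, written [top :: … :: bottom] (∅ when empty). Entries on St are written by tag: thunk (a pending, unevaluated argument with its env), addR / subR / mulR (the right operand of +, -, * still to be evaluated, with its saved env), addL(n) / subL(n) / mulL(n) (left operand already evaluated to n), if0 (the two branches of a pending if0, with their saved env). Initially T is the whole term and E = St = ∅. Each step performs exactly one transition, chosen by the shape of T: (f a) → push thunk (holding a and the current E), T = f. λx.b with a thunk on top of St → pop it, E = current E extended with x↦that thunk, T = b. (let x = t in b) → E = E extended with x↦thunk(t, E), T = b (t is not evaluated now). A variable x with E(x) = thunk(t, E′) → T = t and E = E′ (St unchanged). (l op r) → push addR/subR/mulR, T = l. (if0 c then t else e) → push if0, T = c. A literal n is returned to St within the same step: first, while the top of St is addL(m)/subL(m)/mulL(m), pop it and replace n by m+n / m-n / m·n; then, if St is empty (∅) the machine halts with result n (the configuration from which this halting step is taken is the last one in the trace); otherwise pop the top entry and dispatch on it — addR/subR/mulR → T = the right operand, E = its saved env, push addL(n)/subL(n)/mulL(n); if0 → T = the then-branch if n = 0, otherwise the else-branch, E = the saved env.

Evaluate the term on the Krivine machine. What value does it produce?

Answer: 0

Derivation:
[0] <T=(3 + (let y = ((λp. -1) 4) in ((λx. -3) 1))), E=∅, St=∅>
[1] <T=3, E=∅, St=[addR]>
[2] <T=(let y = ((λp. -1) 4) in ((λx. -3) 1)), E=∅, St=[addL(3)]>
[3] <T=((λx. -3) 1), E={y↦thunk(((λp. -1) 4), ∅)}, St=[addL(3)]>
[4] <T=(λx. -3), E={y↦thunk(((λp. -1) 4), ∅)}, St=[thunk :: addL(3)]>
[5] <T=-3, E={x↦thunk(1, {y↦thunk(((λp. -1) 4), ∅)}), y↦thunk(((λp. -1) 4), ∅)}, St=[addL(3)]>
→ final value 0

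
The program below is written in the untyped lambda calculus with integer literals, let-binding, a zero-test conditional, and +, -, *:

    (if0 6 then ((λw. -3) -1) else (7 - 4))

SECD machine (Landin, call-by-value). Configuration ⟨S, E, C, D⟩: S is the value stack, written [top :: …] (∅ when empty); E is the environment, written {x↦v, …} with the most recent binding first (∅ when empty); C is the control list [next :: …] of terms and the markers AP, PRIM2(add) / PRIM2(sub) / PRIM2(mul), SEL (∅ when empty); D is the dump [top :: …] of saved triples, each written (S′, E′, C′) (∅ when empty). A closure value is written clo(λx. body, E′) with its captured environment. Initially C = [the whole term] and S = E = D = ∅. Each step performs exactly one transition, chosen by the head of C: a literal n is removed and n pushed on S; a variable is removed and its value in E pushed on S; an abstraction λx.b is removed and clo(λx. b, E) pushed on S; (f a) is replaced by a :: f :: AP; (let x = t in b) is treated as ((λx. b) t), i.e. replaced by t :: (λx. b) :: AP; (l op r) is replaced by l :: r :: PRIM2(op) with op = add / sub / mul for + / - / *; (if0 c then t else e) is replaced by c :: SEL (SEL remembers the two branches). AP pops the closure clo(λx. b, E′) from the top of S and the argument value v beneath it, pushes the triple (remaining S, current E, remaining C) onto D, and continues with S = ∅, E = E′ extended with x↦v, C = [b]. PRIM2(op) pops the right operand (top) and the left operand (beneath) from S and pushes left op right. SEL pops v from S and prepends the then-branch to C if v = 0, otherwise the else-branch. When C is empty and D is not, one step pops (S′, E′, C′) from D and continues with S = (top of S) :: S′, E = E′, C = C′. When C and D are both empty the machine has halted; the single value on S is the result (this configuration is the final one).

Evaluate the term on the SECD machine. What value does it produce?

step 0: ⟨S=∅; E=∅; C=[(if0 6 then ((λw. -3) -1) else (7 - 4))]; D=∅⟩
step 1: ⟨S=∅; E=∅; C=[6 :: SEL]; D=∅⟩
step 2: ⟨S=[6]; E=∅; C=[SEL]; D=∅⟩
step 3: ⟨S=∅; E=∅; C=[(7 - 4)]; D=∅⟩
step 4: ⟨S=∅; E=∅; C=[7 :: 4 :: PRIM2(sub)]; D=∅⟩
step 5: ⟨S=[7]; E=∅; C=[4 :: PRIM2(sub)]; D=∅⟩
step 6: ⟨S=[4 :: 7]; E=∅; C=[PRIM2(sub)]; D=∅⟩
step 7: ⟨S=[3]; E=∅; C=∅; D=∅⟩
→ final value 3

Answer: 3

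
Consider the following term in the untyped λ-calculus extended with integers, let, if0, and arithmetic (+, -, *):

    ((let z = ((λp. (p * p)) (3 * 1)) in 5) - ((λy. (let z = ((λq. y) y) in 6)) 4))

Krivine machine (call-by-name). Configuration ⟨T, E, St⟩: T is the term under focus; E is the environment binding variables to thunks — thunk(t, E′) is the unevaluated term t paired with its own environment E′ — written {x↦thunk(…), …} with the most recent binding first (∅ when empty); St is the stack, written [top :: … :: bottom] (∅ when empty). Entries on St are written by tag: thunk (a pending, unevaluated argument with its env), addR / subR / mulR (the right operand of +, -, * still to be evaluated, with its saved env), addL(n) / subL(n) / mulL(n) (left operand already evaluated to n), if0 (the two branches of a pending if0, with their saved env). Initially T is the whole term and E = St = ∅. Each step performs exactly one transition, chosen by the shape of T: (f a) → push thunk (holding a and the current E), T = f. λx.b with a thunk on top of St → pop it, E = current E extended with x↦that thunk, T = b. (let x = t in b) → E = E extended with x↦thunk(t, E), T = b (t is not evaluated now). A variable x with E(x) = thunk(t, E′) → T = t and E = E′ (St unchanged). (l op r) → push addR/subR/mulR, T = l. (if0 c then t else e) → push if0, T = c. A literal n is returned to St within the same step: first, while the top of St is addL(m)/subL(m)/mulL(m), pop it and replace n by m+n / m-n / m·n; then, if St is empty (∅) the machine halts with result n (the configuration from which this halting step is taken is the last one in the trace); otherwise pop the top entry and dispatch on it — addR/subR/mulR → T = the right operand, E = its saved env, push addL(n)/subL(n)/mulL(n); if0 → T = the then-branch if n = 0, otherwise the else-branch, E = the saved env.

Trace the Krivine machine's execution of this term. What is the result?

step 0: [T=((let z = ((λp. (p * p)) (3 * 1)) in 5) - ((λy. (let z = ((λq. y) y) in 6)) 4)) | E=∅ | St=∅]
step 1: [T=(let z = ((λp. (p * p)) (3 * 1)) in 5) | E=∅ | St=[subR]]
step 2: [T=5 | E={z↦thunk(((λp. (p * p)) (3 * 1)), ∅)} | St=[subR]]
step 3: [T=((λy. (let z = ((λq. y) y) in 6)) 4) | E=∅ | St=[subL(5)]]
step 4: [T=(λy. (let z = ((λq. y) y) in 6)) | E=∅ | St=[thunk :: subL(5)]]
step 5: [T=(let z = ((λq. y) y) in 6) | E={y↦thunk(4, ∅)} | St=[subL(5)]]
step 6: [T=6 | E={z↦thunk(((λq. y) y), {y↦thunk(4, ∅)}), y↦thunk(4, ∅)} | St=[subL(5)]]
→ final value -1

Answer: -1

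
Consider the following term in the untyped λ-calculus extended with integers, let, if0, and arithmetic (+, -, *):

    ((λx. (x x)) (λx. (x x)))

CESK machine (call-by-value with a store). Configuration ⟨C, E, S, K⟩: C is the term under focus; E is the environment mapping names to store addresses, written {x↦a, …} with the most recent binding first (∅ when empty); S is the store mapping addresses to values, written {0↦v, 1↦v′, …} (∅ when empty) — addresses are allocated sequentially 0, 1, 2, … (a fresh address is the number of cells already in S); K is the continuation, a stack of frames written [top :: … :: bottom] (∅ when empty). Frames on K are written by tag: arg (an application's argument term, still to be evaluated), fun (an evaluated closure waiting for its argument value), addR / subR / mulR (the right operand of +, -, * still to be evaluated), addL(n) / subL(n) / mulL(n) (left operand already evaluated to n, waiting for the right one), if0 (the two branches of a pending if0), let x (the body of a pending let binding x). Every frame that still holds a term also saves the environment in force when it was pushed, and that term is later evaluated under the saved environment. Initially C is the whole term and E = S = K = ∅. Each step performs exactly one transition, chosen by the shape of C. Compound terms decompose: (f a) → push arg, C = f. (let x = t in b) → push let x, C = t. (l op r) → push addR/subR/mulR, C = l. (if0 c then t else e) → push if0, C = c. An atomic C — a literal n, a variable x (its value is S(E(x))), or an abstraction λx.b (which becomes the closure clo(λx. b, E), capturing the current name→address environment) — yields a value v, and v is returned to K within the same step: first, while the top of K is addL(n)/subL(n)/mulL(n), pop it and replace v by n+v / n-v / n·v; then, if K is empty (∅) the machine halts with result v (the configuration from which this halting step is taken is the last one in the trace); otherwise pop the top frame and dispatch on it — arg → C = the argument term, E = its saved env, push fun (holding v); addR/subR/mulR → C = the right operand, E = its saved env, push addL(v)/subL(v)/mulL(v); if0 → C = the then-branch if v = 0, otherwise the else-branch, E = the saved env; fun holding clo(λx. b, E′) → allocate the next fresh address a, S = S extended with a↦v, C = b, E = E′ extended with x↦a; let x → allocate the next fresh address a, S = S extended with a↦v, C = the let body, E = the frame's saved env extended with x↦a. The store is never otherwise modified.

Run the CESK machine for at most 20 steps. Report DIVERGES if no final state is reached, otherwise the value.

0. <C=((λx. (x x)) (λx. (x x))), E=∅, S=∅, K=∅>
1. <C=(λx. (x x)), E=∅, S=∅, K=[arg]>
2. <C=(λx. (x x)), E=∅, S=∅, K=[fun]>
3. <C=(x x), E={x↦0}, S={0↦clo(λx. (x x), ∅)}, K=∅>
4. <C=x, E={x↦0}, S={0↦clo(λx. (x x), ∅)}, K=[arg]>
5. <C=x, E={x↦0}, S={0↦clo(λx. (x x), ∅)}, K=[fun]>
6. <C=(x x), E={x↦1}, S={0↦clo(λx. (x x), ∅), 1↦clo(λx. (x x), ∅)}, K=∅>
7. <C=x, E={x↦1}, S={0↦clo(λx. (x x), ∅), 1↦clo(λx. (x x), ∅)}, K=[arg]>
8. <C=x, E={x↦1}, S={0↦clo(λx. (x x), ∅), 1↦clo(λx. (x x), ∅)}, K=[fun]>
9. <C=(x x), E={x↦2}, S={0↦clo(λx. (x x), ∅), 1↦clo(λx. (x x), ∅), 2↦clo(λx. (x x), ∅)}, K=∅>
10. <C=x, E={x↦2}, S={0↦clo(λx. (x x), ∅), 1↦clo(λx. (x x), ∅), 2↦clo(λx. (x x), ∅)}, K=[arg]>
11. <C=x, E={x↦2}, S={0↦clo(λx. (x x), ∅), 1↦clo(λx. (x x), ∅), 2↦clo(λx. (x x), ∅)}, K=[fun]>
12. <C=(x x), E={x↦3}, S={0↦clo(λx. (x x), ∅), 1↦clo(λx. (x x), ∅), 2↦clo(λx. (x x), ∅), 3↦clo(λx. (x x), ∅)}, K=∅>
13. <C=x, E={x↦3}, S={0↦clo(λx. (x x), ∅), 1↦clo(λx. (x x), ∅), 2↦clo(λx. (x x), ∅), 3↦clo(λx. (x x), ∅)}, K=[arg]>
14. <C=x, E={x↦3}, S={0↦clo(λx. (x x), ∅), 1↦clo(λx. (x x), ∅), 2↦clo(λx. (x x), ∅), 3↦clo(λx. (x x), ∅)}, K=[fun]>
15. <C=(x x), E={x↦4}, S={0↦clo(λx. (x x), ∅), 1↦clo(λx. (x x), ∅), 2↦clo(λx. (x x), ∅), 3↦clo(λx. (x x), ∅), 4↦clo(λx. (x x), ∅)}, K=∅>
16. <C=x, E={x↦4}, S={0↦clo(λx. (x x), ∅), 1↦clo(λx. (x x), ∅), 2↦clo(λx. (x x), ∅), 3↦clo(λx. (x x), ∅), 4↦clo(λx. (x x), ∅)}, K=[arg]>
17. <C=x, E={x↦4}, S={0↦clo(λx. (x x), ∅), 1↦clo(λx. (x x), ∅), 2↦clo(λx. (x x), ∅), 3↦clo(λx. (x x), ∅), 4↦clo(λx. (x x), ∅)}, K=[fun]>
18. <C=(x x), E={x↦5}, S={0↦clo(λx. (x x), ∅), 1↦clo(λx. (x x), ∅), 2↦clo(λx. (x x), ∅), 3↦clo(λx. (x x), ∅), 4↦clo(λx. (x x), ∅), 5↦clo(λx. (x x), ∅)}, K=∅>
19. <C=x, E={x↦5}, S={0↦clo(λx. (x x), ∅), 1↦clo(λx. (x x), ∅), 2↦clo(λx. (x x), ∅), 3↦clo(λx. (x x), ∅), 4↦clo(λx. (x x), ∅), 5↦clo(λx. (x x), ∅)}, K=[arg]>
20. <C=x, E={x↦5}, S={0↦clo(λx. (x x), ∅), 1↦clo(λx. (x x), ∅), 2↦clo(λx. (x x), ∅), 3↦clo(λx. (x x), ∅), 4↦clo(λx. (x x), ∅), 5↦clo(λx. (x x), ∅)}, K=[fun]>
→ 20 transitions taken and the configuration is still not final: no result within 20 steps

Answer: DIVERGES (no final state within 20 steps)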